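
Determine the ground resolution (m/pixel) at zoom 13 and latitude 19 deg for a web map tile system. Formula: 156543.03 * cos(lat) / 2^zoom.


res = 156543.03 * cos(19) / 2^13 = 156543.03 * 0.94551858 / 8192 = 18.07 m/pixel

18.07 m/pixel


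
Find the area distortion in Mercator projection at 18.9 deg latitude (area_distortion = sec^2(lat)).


area_distortion = 1/cos^2(18.9) = 1.117

1.117


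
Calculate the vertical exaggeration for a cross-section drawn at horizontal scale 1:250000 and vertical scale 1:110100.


VE = horizontal_scale / vertical_scale = 250000 / 110100 ≈ 2.3

2.3x


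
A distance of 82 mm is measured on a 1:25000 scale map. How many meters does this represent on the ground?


ground = 82 mm * 25000 / 1000 = 2050.0 m

2050.0 m


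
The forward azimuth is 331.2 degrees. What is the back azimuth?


back azimuth = (331.2 + 180) mod 360 = 151.2 degrees

151.2 degrees


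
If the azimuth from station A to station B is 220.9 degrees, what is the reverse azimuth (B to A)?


back azimuth = (220.9 + 180) mod 360 = 40.9 degrees

40.9 degrees


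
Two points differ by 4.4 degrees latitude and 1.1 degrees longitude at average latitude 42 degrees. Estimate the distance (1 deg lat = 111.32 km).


dlat_km = 4.4 * 111.32 = 489.808
dlon_km = 1.1 * 111.32 * cos(42) ≈ 91.0
dist = sqrt(489.808^2 + 91.0^2) ≈ 498.2 km

498.2 km


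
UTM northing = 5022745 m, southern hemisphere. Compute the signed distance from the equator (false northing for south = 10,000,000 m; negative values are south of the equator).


For southern: actual = 5022745 - 10000000 = -4977255 m

-4977255 m


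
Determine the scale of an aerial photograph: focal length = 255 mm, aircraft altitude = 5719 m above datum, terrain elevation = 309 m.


scale = f / (H - h) = 255 mm / 5410 m = 255 / 5410000 = 1:21216

1:21216


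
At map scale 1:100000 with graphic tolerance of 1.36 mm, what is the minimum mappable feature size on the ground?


ground = 1.36 mm * 100000 / 1000 = 136.0 m

136.0 m


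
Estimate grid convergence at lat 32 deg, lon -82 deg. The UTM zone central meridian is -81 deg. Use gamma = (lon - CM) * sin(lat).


gamma = (-82 - -81) * sin(32) = -1 * 0.529919 = -0.53 degrees

-0.53 degrees


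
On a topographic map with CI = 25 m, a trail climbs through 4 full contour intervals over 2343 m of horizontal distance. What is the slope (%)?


elevation change = 4 * 25 = 100 m
slope = 100 / 2343 * 100 = 4.3%

4.3%


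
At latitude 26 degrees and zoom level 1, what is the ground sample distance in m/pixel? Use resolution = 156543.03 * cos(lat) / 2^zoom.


res = 156543.03 * cos(26) / 2^1 = 156543.03 * 0.89879405 / 2 = 70349.97 m/pixel

70349.97 m/pixel


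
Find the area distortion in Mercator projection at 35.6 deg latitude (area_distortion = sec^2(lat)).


area_distortion = 1/cos^2(35.6) = 1.513

1.513


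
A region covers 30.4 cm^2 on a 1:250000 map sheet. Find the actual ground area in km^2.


ground_area = 30.4 * (250000/100)^2 = 190000000.0 m^2 = 190.0 km^2

190.0 km^2


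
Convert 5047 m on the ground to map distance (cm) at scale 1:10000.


map_cm = 5047 * 100 / 10000 = 50.47 cm

50.47 cm


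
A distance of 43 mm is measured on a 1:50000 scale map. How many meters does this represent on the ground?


ground = 43 mm * 50000 / 1000 = 2150.0 m

2150.0 m


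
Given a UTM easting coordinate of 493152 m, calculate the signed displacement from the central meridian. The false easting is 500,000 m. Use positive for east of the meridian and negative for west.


displacement = 493152 - 500000 = -6848 m

-6848 m


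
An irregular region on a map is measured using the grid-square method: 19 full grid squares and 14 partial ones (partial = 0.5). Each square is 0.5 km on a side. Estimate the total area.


effective squares = 19 + 14 * 0.5 = 26.0
area = 26.0 * 0.25 = 6.5 km^2

6.5 km^2


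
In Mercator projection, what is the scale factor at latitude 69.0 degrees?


SF = 1 / cos(69.0) = 1 / 0.358368 = 2.79

2.79


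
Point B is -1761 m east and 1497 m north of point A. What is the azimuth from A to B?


az = atan2(-1761, 1497) = -49.6 deg
adjusted to 0-360: 310.4 degrees

310.4 degrees


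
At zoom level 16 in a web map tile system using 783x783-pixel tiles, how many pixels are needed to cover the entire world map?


tiles per axis = 2^16 = 65536
total tiles = 65536^2 = 4294967296
pixels per axis = 65536 * 783 = 51314688
total pixels = 51314688^2 = 2633197204537344

2633197204537344 pixels


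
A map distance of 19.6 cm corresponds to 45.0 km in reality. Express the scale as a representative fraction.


ground = 45.0 km = 4500000 cm; RF denominator = ground / map = 4500000 / 19.6 ≈ 229592; RF = 1:229592

1:229592


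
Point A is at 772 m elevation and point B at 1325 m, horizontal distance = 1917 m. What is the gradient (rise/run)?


gradient = (1325 - 772) / 1917 = 553 / 1917 = 0.2885

0.2885


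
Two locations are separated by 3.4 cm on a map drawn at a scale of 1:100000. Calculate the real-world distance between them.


ground = 3.4 cm * 100000 / 100 = 3400.0 m = 3.4 km

3.4 km


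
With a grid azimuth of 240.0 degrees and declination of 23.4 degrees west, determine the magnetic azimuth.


magnetic azimuth = grid azimuth - declination (east +ve)
mag_az = 240.0 - -23.4 = 263.4 degrees

263.4 degrees


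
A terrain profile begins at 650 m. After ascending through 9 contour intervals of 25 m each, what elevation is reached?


elevation = 650 + 9 * 25 = 875 m

875 m


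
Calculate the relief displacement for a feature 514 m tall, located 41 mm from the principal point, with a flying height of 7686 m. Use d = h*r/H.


d = h * r / H = 514 * 41 / 7686 = 2.74 mm

2.74 mm


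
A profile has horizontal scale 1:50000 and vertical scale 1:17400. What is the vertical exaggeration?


VE = horizontal_scale / vertical_scale = 50000 / 17400 ≈ 2.9

2.9x


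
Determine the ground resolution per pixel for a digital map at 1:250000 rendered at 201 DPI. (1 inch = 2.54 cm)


pixel_cm = 2.54 / 201 ≈ 0.012637 cm
ground = pixel_cm * 250000 / 100 = 2.54 * 250000 / (201 * 100) = 635000 / 20100 ≈ 31.59 m

31.59 m


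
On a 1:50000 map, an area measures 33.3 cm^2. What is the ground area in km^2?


ground_area = 33.3 * (50000/100)^2 = 8325000.0 m^2 = 8.325 km^2

8.325 km^2


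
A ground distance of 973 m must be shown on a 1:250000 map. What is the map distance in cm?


map_cm = 973 * 100 / 250000 = 0.3892 cm ≈ 0.39 cm

0.39 cm


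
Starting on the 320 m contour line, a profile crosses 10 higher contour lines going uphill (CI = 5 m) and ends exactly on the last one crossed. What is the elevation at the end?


elevation = 320 + 10 * 5 = 370 m

370 m


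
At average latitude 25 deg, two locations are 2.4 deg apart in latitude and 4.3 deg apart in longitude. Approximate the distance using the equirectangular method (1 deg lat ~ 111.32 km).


dlat_km = 2.4 * 111.32 = 267.168
dlon_km = 4.3 * 111.32 * cos(25) ≈ 433.828
dist = sqrt(267.168^2 + 433.828^2) ≈ 509.5 km

509.5 km


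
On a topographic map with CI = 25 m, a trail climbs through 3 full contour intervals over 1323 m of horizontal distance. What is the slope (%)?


elevation change = 3 * 25 = 75 m
slope = 75 / 1323 * 100 = 5.7%

5.7%


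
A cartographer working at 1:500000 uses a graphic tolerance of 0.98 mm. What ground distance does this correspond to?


ground = 0.98 mm * 500000 / 1000 = 490.0 m

490.0 m


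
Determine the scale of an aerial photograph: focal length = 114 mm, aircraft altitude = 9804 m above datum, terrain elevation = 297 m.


scale = f / (H - h) = 114 mm / 9507 m = 114 / 9507000 = 1:83395

1:83395


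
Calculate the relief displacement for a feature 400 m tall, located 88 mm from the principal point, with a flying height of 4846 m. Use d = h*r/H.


d = h * r / H = 400 * 88 / 4846 = 7.26 mm

7.26 mm


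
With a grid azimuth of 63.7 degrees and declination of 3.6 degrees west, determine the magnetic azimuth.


magnetic azimuth = grid azimuth - declination (east +ve)
mag_az = 63.7 - -3.6 = 67.3 degrees

67.3 degrees


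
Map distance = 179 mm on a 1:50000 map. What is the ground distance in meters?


ground = 179 mm * 50000 / 1000 = 8950.0 m

8950.0 m


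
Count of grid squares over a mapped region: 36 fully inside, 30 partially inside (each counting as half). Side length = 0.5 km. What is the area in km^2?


effective squares = 36 + 30 * 0.5 = 51.0
area = 51.0 * 0.25 = 12.75 km^2

12.75 km^2


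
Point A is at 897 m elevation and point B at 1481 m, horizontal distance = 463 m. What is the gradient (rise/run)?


gradient = (1481 - 897) / 463 = 584 / 463 = 1.2613

1.2613


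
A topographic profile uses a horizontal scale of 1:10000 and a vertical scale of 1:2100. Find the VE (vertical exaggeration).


VE = horizontal_scale / vertical_scale = 10000 / 2100 ≈ 4.8

4.8x


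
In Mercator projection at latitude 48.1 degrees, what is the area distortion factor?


area_distortion = 1/cos^2(48.1) = 2.242

2.242


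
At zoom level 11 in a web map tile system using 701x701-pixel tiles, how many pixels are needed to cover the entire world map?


tiles per axis = 2^11 = 2048
total tiles = 2048^2 = 4194304
pixels per axis = 2048 * 701 = 1435648
total pixels = 1435648^2 = 2061085179904

2061085179904 pixels


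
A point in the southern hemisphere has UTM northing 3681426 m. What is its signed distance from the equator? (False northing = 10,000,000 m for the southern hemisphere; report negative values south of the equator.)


For southern: actual = 3681426 - 10000000 = -6318574 m

-6318574 m


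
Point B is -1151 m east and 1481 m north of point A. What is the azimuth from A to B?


az = atan2(-1151, 1481) = -37.9 deg
adjusted to 0-360: 322.1 degrees

322.1 degrees


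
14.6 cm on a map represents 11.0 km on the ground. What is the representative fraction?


ground = 11.0 km = 1100000 cm; RF denominator = ground / map = 1100000 / 14.6 ≈ 75342; RF = 1:75342

1:75342


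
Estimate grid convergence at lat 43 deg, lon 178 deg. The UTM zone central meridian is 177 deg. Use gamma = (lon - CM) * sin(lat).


gamma = (178 - 177) * sin(43) = 1 * 0.681998 = 0.682 degrees

0.682 degrees


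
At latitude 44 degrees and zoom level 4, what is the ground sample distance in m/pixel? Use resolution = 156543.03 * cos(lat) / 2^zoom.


res = 156543.03 * cos(44) / 2^4 = 156543.03 * 0.7193398 / 16 = 7037.98 m/pixel

7037.98 m/pixel


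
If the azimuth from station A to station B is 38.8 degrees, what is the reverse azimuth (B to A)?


back azimuth = (38.8 + 180) mod 360 = 218.8 degrees

218.8 degrees


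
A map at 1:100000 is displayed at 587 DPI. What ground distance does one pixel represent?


pixel_cm = 2.54 / 587 ≈ 0.004327 cm
ground = pixel_cm * 100000 / 100 = 2.54 * 100000 / (587 * 100) = 254000 / 58700 ≈ 4.33 m

4.33 m


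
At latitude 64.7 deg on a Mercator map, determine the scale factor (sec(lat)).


SF = 1 / cos(64.7) = 1 / 0.427358 = 2.34

2.34


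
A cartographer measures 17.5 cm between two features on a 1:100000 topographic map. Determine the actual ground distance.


ground = 17.5 cm * 100000 / 100 = 17500.0 m = 17.5 km

17.5 km


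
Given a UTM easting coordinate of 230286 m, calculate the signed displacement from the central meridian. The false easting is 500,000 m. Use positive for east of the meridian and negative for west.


displacement = 230286 - 500000 = -269714 m

-269714 m


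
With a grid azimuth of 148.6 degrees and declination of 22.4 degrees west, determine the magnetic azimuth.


magnetic azimuth = grid azimuth - declination (east +ve)
mag_az = 148.6 - -22.4 = 171.0 degrees

171.0 degrees


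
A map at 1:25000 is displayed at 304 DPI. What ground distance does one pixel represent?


pixel_cm = 2.54 / 304 ≈ 0.008355 cm
ground = pixel_cm * 25000 / 100 = 2.54 * 25000 / (304 * 100) = 63500 / 30400 ≈ 2.09 m

2.09 m


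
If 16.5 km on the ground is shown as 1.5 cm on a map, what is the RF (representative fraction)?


ground = 16.5 km = 1650000 cm; RF denominator = ground / map = 1650000 / 1.5 = 1100000; RF = 1:1100000

1:1100000


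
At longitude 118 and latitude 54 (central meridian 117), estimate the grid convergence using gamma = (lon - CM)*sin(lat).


gamma = (118 - 117) * sin(54) = 1 * 0.809017 = 0.809 degrees

0.809 degrees


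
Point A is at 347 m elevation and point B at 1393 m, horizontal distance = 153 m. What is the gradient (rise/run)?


gradient = (1393 - 347) / 153 = 1046 / 153 = 6.8366

6.8366


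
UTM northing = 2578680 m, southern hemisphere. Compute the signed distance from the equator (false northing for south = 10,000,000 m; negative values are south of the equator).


For southern: actual = 2578680 - 10000000 = -7421320 m

-7421320 m


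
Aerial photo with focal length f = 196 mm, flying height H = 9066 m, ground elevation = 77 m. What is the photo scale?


scale = f / (H - h) = 196 mm / 8989 m = 196 / 8989000 = 1:45862

1:45862


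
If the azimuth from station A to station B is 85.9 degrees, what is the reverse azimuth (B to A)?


back azimuth = (85.9 + 180) mod 360 = 265.9 degrees

265.9 degrees


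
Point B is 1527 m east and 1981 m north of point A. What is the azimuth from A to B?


az = atan2(1527, 1981) = 37.6 deg
adjusted to 0-360: 37.6 degrees

37.6 degrees


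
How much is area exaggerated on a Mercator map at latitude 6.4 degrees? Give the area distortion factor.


area_distortion = 1/cos^2(6.4) = 1.013

1.013


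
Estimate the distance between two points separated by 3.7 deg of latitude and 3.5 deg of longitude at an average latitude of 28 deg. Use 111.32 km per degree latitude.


dlat_km = 3.7 * 111.32 = 411.884
dlon_km = 3.5 * 111.32 * cos(28) ≈ 344.014
dist = sqrt(411.884^2 + 344.014^2) ≈ 536.7 km

536.7 km


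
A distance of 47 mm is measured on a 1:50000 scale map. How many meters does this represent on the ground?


ground = 47 mm * 50000 / 1000 = 2350.0 m

2350.0 m


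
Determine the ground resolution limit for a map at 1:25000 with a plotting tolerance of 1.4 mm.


ground = 1.4 mm * 25000 / 1000 = 35.0 m

35.0 m


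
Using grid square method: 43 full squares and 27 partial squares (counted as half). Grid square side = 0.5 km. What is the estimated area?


effective squares = 43 + 27 * 0.5 = 56.5
area = 56.5 * 0.25 = 14.125 km^2

14.125 km^2


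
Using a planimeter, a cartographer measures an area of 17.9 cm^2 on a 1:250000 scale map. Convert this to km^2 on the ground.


ground_area = 17.9 * (250000/100)^2 = 111875000.0 m^2 = 111.875 km^2

111.875 km^2


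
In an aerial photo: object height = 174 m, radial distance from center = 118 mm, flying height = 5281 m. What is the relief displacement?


d = h * r / H = 174 * 118 / 5281 = 3.89 mm

3.89 mm


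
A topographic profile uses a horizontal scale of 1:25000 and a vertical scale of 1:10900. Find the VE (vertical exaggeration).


VE = horizontal_scale / vertical_scale = 25000 / 10900 ≈ 2.3

2.3x


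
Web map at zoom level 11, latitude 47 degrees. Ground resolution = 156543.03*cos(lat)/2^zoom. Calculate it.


res = 156543.03 * cos(47) / 2^11 = 156543.03 * 0.68199836 / 2048 = 52.13 m/pixel

52.13 m/pixel


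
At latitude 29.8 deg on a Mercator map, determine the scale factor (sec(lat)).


SF = 1 / cos(29.8) = 1 / 0.867765 = 1.152

1.152


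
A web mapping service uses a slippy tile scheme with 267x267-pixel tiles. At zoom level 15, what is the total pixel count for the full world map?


tiles per axis = 2^15 = 32768
total tiles = 32768^2 = 1073741824
pixels per axis = 32768 * 267 = 8749056
total pixels = 8749056^2 = 76545980891136

76545980891136 pixels


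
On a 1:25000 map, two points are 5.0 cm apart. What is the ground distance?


ground = 5.0 cm * 25000 / 100 = 1250.0 m = 1.25 km

1.25 km


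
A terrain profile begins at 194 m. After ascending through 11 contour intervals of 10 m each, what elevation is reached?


elevation = 194 + 11 * 10 = 304 m

304 m


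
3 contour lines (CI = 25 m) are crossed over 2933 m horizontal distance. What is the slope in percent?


elevation change = 3 * 25 = 75 m
slope = 75 / 2933 * 100 = 2.6%

2.6%


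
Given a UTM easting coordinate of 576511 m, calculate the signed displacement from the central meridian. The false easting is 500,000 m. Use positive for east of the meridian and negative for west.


displacement = 576511 - 500000 = 76511 m

76511 m


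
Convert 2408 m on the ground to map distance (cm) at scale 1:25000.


map_cm = 2408 * 100 / 25000 = 9.632 cm ≈ 9.63 cm

9.63 cm


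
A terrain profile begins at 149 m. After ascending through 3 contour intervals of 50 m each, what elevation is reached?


elevation = 149 + 3 * 50 = 299 m

299 m


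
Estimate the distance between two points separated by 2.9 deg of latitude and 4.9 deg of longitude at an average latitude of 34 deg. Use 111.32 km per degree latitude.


dlat_km = 2.9 * 111.32 = 322.828
dlon_km = 4.9 * 111.32 * cos(34) ≈ 452.213
dist = sqrt(322.828^2 + 452.213^2) ≈ 555.6 km

555.6 km


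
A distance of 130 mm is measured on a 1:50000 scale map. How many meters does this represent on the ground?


ground = 130 mm * 50000 / 1000 = 6500.0 m

6500.0 m


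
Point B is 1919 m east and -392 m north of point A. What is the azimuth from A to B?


az = atan2(1919, -392) = 101.5 deg
adjusted to 0-360: 101.5 degrees

101.5 degrees


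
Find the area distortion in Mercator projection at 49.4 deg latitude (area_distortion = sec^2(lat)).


area_distortion = 1/cos^2(49.4) = 2.361

2.361


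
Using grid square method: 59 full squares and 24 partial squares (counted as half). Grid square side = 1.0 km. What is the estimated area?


effective squares = 59 + 24 * 0.5 = 71.0
area = 71.0 * 1.0 = 71.0 km^2

71.0 km^2


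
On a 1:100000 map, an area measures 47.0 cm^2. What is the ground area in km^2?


ground_area = 47.0 * (100000/100)^2 = 47000000.0 m^2 = 47.0 km^2

47.0 km^2


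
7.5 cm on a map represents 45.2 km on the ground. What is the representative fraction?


ground = 45.2 km = 4520000 cm; RF denominator = ground / map = 4520000 / 7.5 ≈ 602667; RF = 1:602667

1:602667


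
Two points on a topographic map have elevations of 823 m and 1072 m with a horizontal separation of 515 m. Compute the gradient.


gradient = (1072 - 823) / 515 = 249 / 515 = 0.4835

0.4835


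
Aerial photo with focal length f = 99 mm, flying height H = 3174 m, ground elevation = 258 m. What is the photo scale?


scale = f / (H - h) = 99 mm / 2916 m = 99 / 2916000 = 1:29455

1:29455


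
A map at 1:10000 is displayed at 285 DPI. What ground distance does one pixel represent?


pixel_cm = 2.54 / 285 ≈ 0.008912 cm
ground = pixel_cm * 10000 / 100 = 2.54 * 10000 / (285 * 100) = 25400 / 28500 ≈ 0.89 m

0.89 m


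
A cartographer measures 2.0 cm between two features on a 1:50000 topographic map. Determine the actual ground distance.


ground = 2.0 cm * 50000 / 100 = 1000.0 m = 1.0 km

1.0 km


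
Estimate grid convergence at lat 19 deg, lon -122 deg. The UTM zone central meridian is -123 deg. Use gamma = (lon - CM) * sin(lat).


gamma = (-122 - -123) * sin(19) = 1 * 0.325568 = 0.326 degrees

0.326 degrees


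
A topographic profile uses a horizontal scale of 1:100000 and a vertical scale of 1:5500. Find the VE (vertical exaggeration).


VE = horizontal_scale / vertical_scale = 100000 / 5500 ≈ 18.2

18.2x


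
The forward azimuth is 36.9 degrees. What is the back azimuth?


back azimuth = (36.9 + 180) mod 360 = 216.9 degrees

216.9 degrees


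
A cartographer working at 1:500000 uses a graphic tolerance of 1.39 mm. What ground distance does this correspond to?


ground = 1.39 mm * 500000 / 1000 = 695.0 m

695.0 m


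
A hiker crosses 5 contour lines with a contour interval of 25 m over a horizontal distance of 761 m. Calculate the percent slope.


elevation change = 5 * 25 = 125 m
slope = 125 / 761 * 100 = 16.4%

16.4%


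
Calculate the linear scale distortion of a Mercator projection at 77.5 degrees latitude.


SF = 1 / cos(77.5) = 1 / 0.21644 = 4.62

4.62


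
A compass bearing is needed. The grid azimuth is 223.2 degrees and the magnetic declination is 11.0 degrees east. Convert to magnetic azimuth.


magnetic azimuth = grid azimuth - declination (east +ve)
mag_az = 223.2 - 11.0 = 212.2 degrees

212.2 degrees


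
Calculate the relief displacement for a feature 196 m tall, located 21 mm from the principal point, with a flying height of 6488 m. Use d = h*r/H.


d = h * r / H = 196 * 21 / 6488 = 0.63 mm

0.63 mm


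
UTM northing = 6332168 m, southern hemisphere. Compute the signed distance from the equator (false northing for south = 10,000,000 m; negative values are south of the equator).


For southern: actual = 6332168 - 10000000 = -3667832 m

-3667832 m


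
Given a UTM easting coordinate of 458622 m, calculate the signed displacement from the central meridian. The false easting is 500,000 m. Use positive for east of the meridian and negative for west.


displacement = 458622 - 500000 = -41378 m

-41378 m


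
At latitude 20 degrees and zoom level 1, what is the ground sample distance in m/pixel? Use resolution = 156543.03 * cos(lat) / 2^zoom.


res = 156543.03 * cos(20) / 2^1 = 156543.03 * 0.93969262 / 2 = 73551.17 m/pixel

73551.17 m/pixel


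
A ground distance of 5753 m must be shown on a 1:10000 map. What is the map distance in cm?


map_cm = 5753 * 100 / 10000 = 57.53 cm

57.53 cm


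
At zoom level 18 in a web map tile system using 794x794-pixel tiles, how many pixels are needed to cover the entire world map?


tiles per axis = 2^18 = 262144
total tiles = 262144^2 = 68719476736
pixels per axis = 262144 * 794 = 208142336
total pixels = 208142336^2 = 43323232035536896

43323232035536896 pixels


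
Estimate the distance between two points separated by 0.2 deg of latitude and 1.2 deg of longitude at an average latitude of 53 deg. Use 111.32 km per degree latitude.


dlat_km = 0.2 * 111.32 = 22.264
dlon_km = 1.2 * 111.32 * cos(53) ≈ 80.393
dist = sqrt(22.264^2 + 80.393^2) ≈ 83.4 km

83.4 km


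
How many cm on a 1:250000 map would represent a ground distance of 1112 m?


map_cm = 1112 * 100 / 250000 = 0.4448 cm ≈ 0.44 cm

0.44 cm


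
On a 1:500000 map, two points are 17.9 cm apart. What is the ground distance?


ground = 17.9 cm * 500000 / 100 = 89500.0 m = 89.5 km

89.5 km


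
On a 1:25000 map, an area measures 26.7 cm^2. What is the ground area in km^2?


ground_area = 26.7 * (25000/100)^2 = 1668750.0 m^2 = 1.66875 km^2 ≈ 1.669 km^2

1.669 km^2


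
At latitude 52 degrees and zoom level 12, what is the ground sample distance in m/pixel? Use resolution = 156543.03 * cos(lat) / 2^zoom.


res = 156543.03 * cos(52) / 2^12 = 156543.03 * 0.61566148 / 4096 = 23.53 m/pixel

23.53 m/pixel


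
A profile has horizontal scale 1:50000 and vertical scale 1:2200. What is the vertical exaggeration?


VE = horizontal_scale / vertical_scale = 50000 / 2200 ≈ 22.7

22.7x


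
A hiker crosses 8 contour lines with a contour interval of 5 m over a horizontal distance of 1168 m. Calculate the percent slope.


elevation change = 8 * 5 = 40 m
slope = 40 / 1168 * 100 = 3.4%

3.4%


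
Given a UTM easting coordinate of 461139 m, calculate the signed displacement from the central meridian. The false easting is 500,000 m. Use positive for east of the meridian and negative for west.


displacement = 461139 - 500000 = -38861 m

-38861 m


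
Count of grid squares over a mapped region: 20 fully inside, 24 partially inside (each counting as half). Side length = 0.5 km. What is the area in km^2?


effective squares = 20 + 24 * 0.5 = 32.0
area = 32.0 * 0.25 = 8.0 km^2

8.0 km^2


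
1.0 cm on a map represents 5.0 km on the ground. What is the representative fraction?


ground = 5.0 km = 500000 cm; RF denominator = ground / map = 500000 / 1.0 = 500000; RF = 1:500000

1:500000


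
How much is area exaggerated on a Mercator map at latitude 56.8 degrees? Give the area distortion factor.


area_distortion = 1/cos^2(56.8) = 3.335

3.335


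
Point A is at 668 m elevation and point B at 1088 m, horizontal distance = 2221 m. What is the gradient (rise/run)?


gradient = (1088 - 668) / 2221 = 420 / 2221 = 0.1891

0.1891


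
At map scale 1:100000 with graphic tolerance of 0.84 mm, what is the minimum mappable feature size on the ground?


ground = 0.84 mm * 100000 / 1000 = 84.0 m

84.0 m


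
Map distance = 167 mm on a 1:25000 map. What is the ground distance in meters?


ground = 167 mm * 25000 / 1000 = 4175.0 m

4175.0 m


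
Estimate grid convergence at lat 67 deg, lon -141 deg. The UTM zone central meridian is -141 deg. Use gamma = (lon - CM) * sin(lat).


gamma = (-141 - -141) * sin(67) = 0 * 0.920505 = 0.0 degrees

0.0 degrees


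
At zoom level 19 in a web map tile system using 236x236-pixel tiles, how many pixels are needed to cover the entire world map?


tiles per axis = 2^19 = 524288
total tiles = 524288^2 = 274877906944
pixels per axis = 524288 * 236 = 123731968
total pixels = 123731968^2 = 15309599905153024

15309599905153024 pixels


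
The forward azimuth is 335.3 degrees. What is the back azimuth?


back azimuth = (335.3 + 180) mod 360 = 155.3 degrees

155.3 degrees


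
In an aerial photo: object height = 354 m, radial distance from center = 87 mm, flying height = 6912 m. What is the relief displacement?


d = h * r / H = 354 * 87 / 6912 = 4.46 mm

4.46 mm


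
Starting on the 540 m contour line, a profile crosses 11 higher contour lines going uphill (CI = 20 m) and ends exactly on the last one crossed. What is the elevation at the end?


elevation = 540 + 11 * 20 = 760 m

760 m


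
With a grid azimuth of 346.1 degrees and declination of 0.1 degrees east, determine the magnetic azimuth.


magnetic azimuth = grid azimuth - declination (east +ve)
mag_az = 346.1 - 0.1 = 346.0 degrees

346.0 degrees


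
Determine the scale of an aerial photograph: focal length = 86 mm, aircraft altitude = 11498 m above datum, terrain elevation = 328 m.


scale = f / (H - h) = 86 mm / 11170 m = 86 / 11170000 = 1:129884

1:129884


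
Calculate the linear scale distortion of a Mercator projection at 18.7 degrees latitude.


SF = 1 / cos(18.7) = 1 / 0.94721 = 1.056

1.056


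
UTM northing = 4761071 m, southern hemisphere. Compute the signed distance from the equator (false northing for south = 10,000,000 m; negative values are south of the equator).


For southern: actual = 4761071 - 10000000 = -5238929 m

-5238929 m


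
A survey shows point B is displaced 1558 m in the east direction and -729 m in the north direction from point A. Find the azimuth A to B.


az = atan2(1558, -729) = 115.1 deg
adjusted to 0-360: 115.1 degrees

115.1 degrees


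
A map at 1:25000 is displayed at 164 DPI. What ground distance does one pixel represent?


pixel_cm = 2.54 / 164 ≈ 0.015488 cm
ground = pixel_cm * 25000 / 100 = 2.54 * 25000 / (164 * 100) = 63500 / 16400 ≈ 3.87 m

3.87 m


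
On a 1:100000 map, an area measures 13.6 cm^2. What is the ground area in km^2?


ground_area = 13.6 * (100000/100)^2 = 13600000.0 m^2 = 13.6 km^2

13.6 km^2


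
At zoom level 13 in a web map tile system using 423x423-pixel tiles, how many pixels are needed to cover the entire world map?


tiles per axis = 2^13 = 8192
total tiles = 8192^2 = 67108864
pixels per axis = 8192 * 423 = 3465216
total pixels = 3465216^2 = 12007721926656

12007721926656 pixels


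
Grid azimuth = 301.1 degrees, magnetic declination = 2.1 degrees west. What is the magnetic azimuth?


magnetic azimuth = grid azimuth - declination (east +ve)
mag_az = 301.1 - -2.1 = 303.2 degrees

303.2 degrees


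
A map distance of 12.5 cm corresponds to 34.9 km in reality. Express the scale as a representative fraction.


ground = 34.9 km = 3490000 cm; RF denominator = ground / map = 3490000 / 12.5 = 279200; RF = 1:279200

1:279200


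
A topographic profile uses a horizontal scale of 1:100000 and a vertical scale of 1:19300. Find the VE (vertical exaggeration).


VE = horizontal_scale / vertical_scale = 100000 / 19300 ≈ 5.2

5.2x


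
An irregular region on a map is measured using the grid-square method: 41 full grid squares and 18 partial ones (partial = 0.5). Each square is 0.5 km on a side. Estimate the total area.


effective squares = 41 + 18 * 0.5 = 50.0
area = 50.0 * 0.25 = 12.5 km^2

12.5 km^2


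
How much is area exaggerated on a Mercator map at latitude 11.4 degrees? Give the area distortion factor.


area_distortion = 1/cos^2(11.4) = 1.041

1.041


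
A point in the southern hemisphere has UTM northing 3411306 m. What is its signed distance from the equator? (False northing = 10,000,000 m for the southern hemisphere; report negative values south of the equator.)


For southern: actual = 3411306 - 10000000 = -6588694 m

-6588694 m


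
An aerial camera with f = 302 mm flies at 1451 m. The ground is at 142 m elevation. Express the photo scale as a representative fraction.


scale = f / (H - h) = 302 mm / 1309 m = 302 / 1309000 = 1:4334

1:4334


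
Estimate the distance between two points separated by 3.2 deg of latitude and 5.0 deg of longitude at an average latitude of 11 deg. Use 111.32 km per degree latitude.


dlat_km = 3.2 * 111.32 = 356.224
dlon_km = 5.0 * 111.32 * cos(11) ≈ 546.374
dist = sqrt(356.224^2 + 546.374^2) ≈ 652.2 km

652.2 km


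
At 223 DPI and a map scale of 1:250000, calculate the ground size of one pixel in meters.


pixel_cm = 2.54 / 223 ≈ 0.01139 cm
ground = pixel_cm * 250000 / 100 = 2.54 * 250000 / (223 * 100) = 635000 / 22300 ≈ 28.48 m

28.48 m


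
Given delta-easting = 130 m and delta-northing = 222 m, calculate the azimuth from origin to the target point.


az = atan2(130, 222) = 30.4 deg
adjusted to 0-360: 30.4 degrees

30.4 degrees


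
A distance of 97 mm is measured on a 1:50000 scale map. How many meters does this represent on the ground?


ground = 97 mm * 50000 / 1000 = 4850.0 m

4850.0 m


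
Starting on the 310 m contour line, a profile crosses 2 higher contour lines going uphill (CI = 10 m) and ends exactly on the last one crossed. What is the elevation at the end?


elevation = 310 + 2 * 10 = 330 m

330 m


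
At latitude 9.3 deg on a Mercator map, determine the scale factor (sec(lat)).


SF = 1 / cos(9.3) = 1 / 0.986856 = 1.013

1.013


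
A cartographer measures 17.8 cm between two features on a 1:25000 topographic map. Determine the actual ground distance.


ground = 17.8 cm * 25000 / 100 = 4450.0 m = 4.45 km

4.45 km


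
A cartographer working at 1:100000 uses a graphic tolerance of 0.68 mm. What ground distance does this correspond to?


ground = 0.68 mm * 100000 / 1000 = 68.0 m

68.0 m


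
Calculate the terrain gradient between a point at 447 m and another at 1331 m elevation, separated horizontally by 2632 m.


gradient = (1331 - 447) / 2632 = 884 / 2632 = 0.3359

0.3359


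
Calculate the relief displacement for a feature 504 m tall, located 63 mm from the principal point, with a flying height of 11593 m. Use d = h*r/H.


d = h * r / H = 504 * 63 / 11593 = 2.74 mm

2.74 mm


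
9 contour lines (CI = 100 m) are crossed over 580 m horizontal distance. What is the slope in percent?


elevation change = 9 * 100 = 900 m
slope = 900 / 580 * 100 = 155.2%

155.2%


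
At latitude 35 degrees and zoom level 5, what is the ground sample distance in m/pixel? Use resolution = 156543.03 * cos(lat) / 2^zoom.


res = 156543.03 * cos(35) / 2^5 = 156543.03 * 0.81915204 / 32 = 4007.27 m/pixel

4007.27 m/pixel


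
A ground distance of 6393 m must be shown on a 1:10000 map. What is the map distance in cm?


map_cm = 6393 * 100 / 10000 = 63.93 cm

63.93 cm


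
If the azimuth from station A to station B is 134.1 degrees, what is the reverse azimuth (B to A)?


back azimuth = (134.1 + 180) mod 360 = 314.1 degrees

314.1 degrees


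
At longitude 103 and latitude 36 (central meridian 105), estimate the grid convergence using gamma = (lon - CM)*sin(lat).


gamma = (103 - 105) * sin(36) = -2 * 0.587785 = -1.176 degrees

-1.176 degrees


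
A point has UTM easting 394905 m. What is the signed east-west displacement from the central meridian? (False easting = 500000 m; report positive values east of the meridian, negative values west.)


displacement = 394905 - 500000 = -105095 m

-105095 m


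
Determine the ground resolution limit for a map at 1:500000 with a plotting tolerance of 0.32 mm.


ground = 0.32 mm * 500000 / 1000 = 160.0 m

160.0 m


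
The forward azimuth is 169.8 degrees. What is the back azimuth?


back azimuth = (169.8 + 180) mod 360 = 349.8 degrees

349.8 degrees


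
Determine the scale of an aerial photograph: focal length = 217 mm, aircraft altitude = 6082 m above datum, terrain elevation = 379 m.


scale = f / (H - h) = 217 mm / 5703 m = 217 / 5703000 = 1:26281

1:26281


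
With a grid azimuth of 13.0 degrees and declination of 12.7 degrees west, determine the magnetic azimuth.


magnetic azimuth = grid azimuth - declination (east +ve)
mag_az = 13.0 - -12.7 = 25.7 degrees

25.7 degrees


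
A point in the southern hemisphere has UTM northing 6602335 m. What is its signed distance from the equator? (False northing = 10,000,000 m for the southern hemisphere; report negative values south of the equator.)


For southern: actual = 6602335 - 10000000 = -3397665 m

-3397665 m


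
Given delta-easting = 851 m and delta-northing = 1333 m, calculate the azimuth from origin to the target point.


az = atan2(851, 1333) = 32.6 deg
adjusted to 0-360: 32.6 degrees

32.6 degrees


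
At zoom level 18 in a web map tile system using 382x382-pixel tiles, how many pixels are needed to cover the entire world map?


tiles per axis = 2^18 = 262144
total tiles = 262144^2 = 68719476736
pixels per axis = 262144 * 382 = 100139008
total pixels = 100139008^2 = 10027820923224064

10027820923224064 pixels


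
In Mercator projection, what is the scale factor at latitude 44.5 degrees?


SF = 1 / cos(44.5) = 1 / 0.71325 = 1.402

1.402


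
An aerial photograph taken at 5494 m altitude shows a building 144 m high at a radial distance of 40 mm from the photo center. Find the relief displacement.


d = h * r / H = 144 * 40 / 5494 = 1.05 mm

1.05 mm


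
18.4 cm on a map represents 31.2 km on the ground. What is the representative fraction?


ground = 31.2 km = 3120000 cm; RF denominator = ground / map = 3120000 / 18.4 ≈ 169565; RF = 1:169565

1:169565


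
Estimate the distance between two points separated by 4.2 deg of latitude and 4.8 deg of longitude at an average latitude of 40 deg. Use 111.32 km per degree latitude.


dlat_km = 4.2 * 111.32 = 467.544
dlon_km = 4.8 * 111.32 * cos(40) ≈ 409.325
dist = sqrt(467.544^2 + 409.325^2) ≈ 621.4 km

621.4 km


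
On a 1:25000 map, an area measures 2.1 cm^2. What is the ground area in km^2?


ground_area = 2.1 * (25000/100)^2 = 131250.0 m^2 = 0.13125 km^2 ≈ 0.131 km^2

0.131 km^2


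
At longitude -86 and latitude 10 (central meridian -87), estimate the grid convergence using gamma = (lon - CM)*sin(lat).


gamma = (-86 - -87) * sin(10) = 1 * 0.173648 = 0.174 degrees

0.174 degrees


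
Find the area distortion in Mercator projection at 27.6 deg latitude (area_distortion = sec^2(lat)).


area_distortion = 1/cos^2(27.6) = 1.273

1.273


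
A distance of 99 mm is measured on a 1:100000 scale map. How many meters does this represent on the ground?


ground = 99 mm * 100000 / 1000 = 9900.0 m

9900.0 m


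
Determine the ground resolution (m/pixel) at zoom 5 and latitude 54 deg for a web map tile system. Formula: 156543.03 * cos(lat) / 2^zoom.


res = 156543.03 * cos(54) / 2^5 = 156543.03 * 0.58778525 / 32 = 2875.43 m/pixel

2875.43 m/pixel


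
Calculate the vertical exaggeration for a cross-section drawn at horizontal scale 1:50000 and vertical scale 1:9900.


VE = horizontal_scale / vertical_scale = 50000 / 9900 ≈ 5.1

5.1x


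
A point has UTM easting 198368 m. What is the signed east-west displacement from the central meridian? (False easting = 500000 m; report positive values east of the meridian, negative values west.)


displacement = 198368 - 500000 = -301632 m

-301632 m


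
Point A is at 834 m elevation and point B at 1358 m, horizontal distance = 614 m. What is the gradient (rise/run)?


gradient = (1358 - 834) / 614 = 524 / 614 = 0.8534

0.8534


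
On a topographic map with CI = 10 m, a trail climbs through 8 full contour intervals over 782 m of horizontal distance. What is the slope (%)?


elevation change = 8 * 10 = 80 m
slope = 80 / 782 * 100 = 10.2%

10.2%


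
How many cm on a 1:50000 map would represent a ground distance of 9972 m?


map_cm = 9972 * 100 / 50000 = 19.944 cm ≈ 19.94 cm

19.94 cm


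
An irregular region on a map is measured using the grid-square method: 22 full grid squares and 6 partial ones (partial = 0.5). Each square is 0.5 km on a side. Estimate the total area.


effective squares = 22 + 6 * 0.5 = 25.0
area = 25.0 * 0.25 = 6.25 km^2

6.25 km^2


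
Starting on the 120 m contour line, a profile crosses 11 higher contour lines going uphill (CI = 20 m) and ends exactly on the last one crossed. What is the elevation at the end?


elevation = 120 + 11 * 20 = 340 m

340 m


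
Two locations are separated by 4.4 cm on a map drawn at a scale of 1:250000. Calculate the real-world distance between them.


ground = 4.4 cm * 250000 / 100 = 11000.0 m = 11.0 km

11.0 km


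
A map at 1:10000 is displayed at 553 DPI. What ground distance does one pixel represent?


pixel_cm = 2.54 / 553 ≈ 0.004593 cm
ground = pixel_cm * 10000 / 100 = 2.54 * 10000 / (553 * 100) = 25400 / 55300 ≈ 0.46 m

0.46 m


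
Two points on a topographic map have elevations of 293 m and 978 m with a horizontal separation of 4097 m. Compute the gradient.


gradient = (978 - 293) / 4097 = 685 / 4097 = 0.1672

0.1672


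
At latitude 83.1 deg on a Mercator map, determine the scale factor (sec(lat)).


SF = 1 / cos(83.1) = 1 / 0.120137 = 8.324

8.324


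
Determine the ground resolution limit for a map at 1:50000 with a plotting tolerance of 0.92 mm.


ground = 0.92 mm * 50000 / 1000 = 46.0 m

46.0 m


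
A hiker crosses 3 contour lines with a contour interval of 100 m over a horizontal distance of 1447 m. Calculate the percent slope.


elevation change = 3 * 100 = 300 m
slope = 300 / 1447 * 100 = 20.7%

20.7%


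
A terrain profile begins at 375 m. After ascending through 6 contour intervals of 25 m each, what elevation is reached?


elevation = 375 + 6 * 25 = 525 m

525 m


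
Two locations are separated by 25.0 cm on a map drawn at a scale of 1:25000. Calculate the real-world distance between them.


ground = 25.0 cm * 25000 / 100 = 6250.0 m = 6.25 km

6.25 km


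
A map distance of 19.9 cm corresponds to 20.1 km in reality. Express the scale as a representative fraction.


ground = 20.1 km = 2010000 cm; RF denominator = ground / map = 2010000 / 19.9 ≈ 101005; RF = 1:101005

1:101005


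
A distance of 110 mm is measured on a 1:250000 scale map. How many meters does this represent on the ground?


ground = 110 mm * 250000 / 1000 = 27500.0 m

27500.0 m
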